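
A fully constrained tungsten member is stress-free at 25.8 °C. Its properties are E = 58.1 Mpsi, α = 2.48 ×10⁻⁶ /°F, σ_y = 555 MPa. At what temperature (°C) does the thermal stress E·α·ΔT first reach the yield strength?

336 °C

E = 58.1 Mpsi = 400.6 GPa.
α = 2.48×10⁻⁶/°F × 9/5 = 4.46×10⁻⁶/K.
E·α·ΔT = 555.0 MPa ⇒ ΔT = 555.0 / (400.6×10³ × 4.46×10⁻⁶) = 310.4 K.
T = 25.8 + 310.4 = 336.2 °C.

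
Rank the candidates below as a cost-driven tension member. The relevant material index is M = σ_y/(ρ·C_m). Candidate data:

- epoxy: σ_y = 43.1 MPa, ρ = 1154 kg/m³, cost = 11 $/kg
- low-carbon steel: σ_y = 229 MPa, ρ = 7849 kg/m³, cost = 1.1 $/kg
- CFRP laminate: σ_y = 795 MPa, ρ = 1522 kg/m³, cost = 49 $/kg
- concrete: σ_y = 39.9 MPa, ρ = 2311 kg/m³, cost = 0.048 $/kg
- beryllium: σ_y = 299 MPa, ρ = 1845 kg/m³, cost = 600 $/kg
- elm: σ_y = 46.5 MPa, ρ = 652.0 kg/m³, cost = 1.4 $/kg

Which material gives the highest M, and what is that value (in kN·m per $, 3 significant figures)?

concrete, M = 360 kN·m per $

Computing M directly (units already consistent):
  concrete: M = 360 kN·m per $
  elm: M = 50.9 kN·m per $
  low-carbon steel: M = 26.5 kN·m per $
  CFRP laminate: M = 10.7 kN·m per $
  epoxy: M = 3.40 kN·m per $
  beryllium: M = 0.270 kN·m per $
Concrete has the largest M.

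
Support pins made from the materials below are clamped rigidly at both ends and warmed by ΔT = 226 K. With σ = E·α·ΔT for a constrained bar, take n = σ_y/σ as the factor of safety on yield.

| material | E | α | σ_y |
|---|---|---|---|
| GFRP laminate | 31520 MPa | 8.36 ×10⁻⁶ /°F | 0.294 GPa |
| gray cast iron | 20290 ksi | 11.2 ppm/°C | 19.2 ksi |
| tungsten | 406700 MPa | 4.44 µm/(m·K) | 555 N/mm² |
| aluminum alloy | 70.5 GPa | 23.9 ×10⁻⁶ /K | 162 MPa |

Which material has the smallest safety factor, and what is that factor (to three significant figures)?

With everything in SI (GPa, ×10⁻⁶/K, MPa):
  GFRP laminate: E = 31.52, α = 15.0, σ_y = 294.0 → σ = 107 MPa, n = 2.74
  gray cast iron: E = 139.9, α = 11.2, σ_y = 132.4 → σ = 354 MPa, n = 0.374
  tungsten: E = 406.7, α = 4.44, σ_y = 555.0 → σ = 408 MPa, n = 1.36
  aluminum alloy: E = 70.50, α = 23.9, σ_y = 162.0 → σ = 381 MPa, n = 0.425
The minimum is gray cast iron at n = 0.374.

gray cast iron, n = 0.374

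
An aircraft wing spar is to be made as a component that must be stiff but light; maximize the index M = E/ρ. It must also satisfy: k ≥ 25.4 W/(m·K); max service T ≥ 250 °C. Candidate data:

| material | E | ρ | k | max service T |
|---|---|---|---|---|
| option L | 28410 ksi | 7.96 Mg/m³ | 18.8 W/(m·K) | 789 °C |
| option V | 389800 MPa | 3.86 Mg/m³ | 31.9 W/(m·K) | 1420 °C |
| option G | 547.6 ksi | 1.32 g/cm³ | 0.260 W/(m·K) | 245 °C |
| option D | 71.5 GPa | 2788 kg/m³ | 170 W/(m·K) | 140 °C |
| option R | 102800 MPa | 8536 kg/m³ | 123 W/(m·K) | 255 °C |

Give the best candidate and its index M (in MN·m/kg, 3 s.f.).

option V, M = 101 MN·m/kg

Screen on constraints: k ≥ 25.4 W/(m·K); max service T ≥ 250 °C. Survivors: option V, option R.
Normalizing units and computing the index:
  option V: E = 389.8 GPa, ρ = 3860 kg/m³
  option R: E = 102.8 GPa, ρ = 8536 kg/m³
  option V: M = 101 MN·m/kg
  option R: M = 12.0 MN·m/kg
Highest index: option V.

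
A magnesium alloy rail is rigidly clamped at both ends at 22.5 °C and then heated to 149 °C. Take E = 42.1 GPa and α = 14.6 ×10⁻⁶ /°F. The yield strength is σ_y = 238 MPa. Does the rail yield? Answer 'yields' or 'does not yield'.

does not yield

α = 14.6×10⁻⁶/°F × 9/5 = 26.3×10⁻⁶/K.
ΔT = 126.5 K. Constrained thermal stress σ = E·α·ΔT = 42.10×10³ MPa × 26.3×10⁻⁶ × 126.5 = 140 MPa (compressive).
Compare to σ_y = 238 MPa: σ < σ_y, so it does not yield.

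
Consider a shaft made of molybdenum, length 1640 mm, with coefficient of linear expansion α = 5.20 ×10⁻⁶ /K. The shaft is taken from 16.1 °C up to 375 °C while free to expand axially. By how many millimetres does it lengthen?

3.06 mm

ΔT = 375 − 16.1 = 358.9 K.
ΔL = α·L₀·ΔT = 5.20×10⁻⁶ × 1640 mm × 358.9 K = 3.06 mm.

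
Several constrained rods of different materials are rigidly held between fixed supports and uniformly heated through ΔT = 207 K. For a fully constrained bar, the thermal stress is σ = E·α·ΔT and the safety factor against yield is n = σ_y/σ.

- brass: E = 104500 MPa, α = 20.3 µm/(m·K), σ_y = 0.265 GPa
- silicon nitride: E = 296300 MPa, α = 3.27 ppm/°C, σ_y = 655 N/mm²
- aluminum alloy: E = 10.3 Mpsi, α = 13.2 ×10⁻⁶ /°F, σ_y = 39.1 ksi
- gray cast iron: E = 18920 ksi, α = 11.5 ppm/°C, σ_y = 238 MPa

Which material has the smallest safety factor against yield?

brass

With everything in SI (GPa, ×10⁻⁶/K, MPa):
  brass: E = 104.5, α = 20.3, σ_y = 265.0 → σ = 439 MPa, n = 0.603
  silicon nitride: E = 296.3, α = 3.27, σ_y = 655.0 → σ = 201 MPa, n = 3.27
  aluminum alloy: E = 71.02, α = 23.8, σ_y = 269.6 → σ = 349 MPa, n = 0.772
  gray cast iron: E = 130.4, α = 11.5, σ_y = 238.0 → σ = 311 MPa, n = 0.766
The minimum is brass at n = 0.603.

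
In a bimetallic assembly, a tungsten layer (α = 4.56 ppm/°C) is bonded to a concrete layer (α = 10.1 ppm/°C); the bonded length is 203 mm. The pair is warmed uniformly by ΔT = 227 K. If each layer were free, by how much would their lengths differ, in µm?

255 µm

Δα = |4.56 − 10.1|×10⁻⁶/K = 5.54×10⁻⁶/K.
ΔL_mismatch = Δα·L·ΔT = 5.54×10⁻⁶ × 203.0 mm × 227.0 K = 255 µm.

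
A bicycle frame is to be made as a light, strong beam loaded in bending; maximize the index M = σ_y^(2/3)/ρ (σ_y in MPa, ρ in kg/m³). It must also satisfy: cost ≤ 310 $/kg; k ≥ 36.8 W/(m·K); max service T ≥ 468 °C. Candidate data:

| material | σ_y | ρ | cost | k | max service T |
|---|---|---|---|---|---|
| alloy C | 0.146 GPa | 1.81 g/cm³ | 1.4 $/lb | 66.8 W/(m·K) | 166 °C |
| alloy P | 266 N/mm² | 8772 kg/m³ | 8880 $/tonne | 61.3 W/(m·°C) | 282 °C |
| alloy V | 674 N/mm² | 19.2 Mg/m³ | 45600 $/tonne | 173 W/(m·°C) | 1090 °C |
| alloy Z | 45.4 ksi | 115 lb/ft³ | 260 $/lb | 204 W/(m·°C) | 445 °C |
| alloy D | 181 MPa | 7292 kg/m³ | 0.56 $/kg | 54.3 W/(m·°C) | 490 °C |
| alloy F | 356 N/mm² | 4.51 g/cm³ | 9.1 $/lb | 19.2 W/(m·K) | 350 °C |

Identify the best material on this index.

Screen on constraints: cost ≤ 310 $/kg; k ≥ 36.8 W/(m·K); max service T ≥ 468 °C. Survivors: alloy V, alloy D.
In SI units:
  alloy V: σ_y = 674.0 MPa, ρ = 19200 kg/m³
  alloy D: σ_y = 181.0 MPa, ρ = 7292 kg/m³
  alloy D: M = 4.39×10⁻³
  alloy V: M = 4.00×10⁻³
The maximum is for alloy D.

alloy D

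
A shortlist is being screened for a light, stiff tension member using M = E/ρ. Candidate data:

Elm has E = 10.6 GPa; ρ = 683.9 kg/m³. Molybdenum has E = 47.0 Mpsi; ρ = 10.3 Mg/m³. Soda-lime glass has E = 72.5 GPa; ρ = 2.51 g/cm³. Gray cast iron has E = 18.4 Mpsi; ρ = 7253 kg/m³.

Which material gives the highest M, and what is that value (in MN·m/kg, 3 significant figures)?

In SI units:
  elm: E = 10.60 GPa, ρ = 683.9 kg/m³
  molybdenum: E = 324.1 GPa, ρ = 10300 kg/m³
  soda-lime glass: E = 72.50 GPa, ρ = 2510 kg/m³
  gray cast iron: E = 126.9 GPa, ρ = 7253 kg/m³
  molybdenum: M = 31.5 MN·m/kg
  soda-lime glass: M = 28.9 MN·m/kg
  gray cast iron: M = 17.5 MN·m/kg
  elm: M = 15.5 MN·m/kg
The maximum is for molybdenum.

molybdenum, M = 31.5 MN·m/kg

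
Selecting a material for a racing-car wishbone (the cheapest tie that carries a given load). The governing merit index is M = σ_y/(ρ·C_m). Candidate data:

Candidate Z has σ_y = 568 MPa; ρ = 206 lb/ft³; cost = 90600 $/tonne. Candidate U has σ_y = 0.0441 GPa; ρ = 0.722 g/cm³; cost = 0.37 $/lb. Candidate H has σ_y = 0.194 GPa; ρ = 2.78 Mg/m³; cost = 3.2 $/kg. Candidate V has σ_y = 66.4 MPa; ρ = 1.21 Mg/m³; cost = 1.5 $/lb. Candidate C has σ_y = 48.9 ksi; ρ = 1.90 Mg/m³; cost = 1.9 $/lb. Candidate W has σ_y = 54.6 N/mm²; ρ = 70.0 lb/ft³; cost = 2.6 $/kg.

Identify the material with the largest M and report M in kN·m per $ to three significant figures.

Normalizing units and computing the index:
  candidate Z: σ_y = 568.0 MPa, ρ = 3300 kg/m³, cost = 90.60 $/kg
  candidate U: σ_y = 44.10 MPa, ρ = 722.0 kg/m³, cost = 0.8157 $/kg
  candidate H: σ_y = 194.0 MPa, ρ = 2780 kg/m³, cost = 3.200 $/kg
  candidate V: σ_y = 66.40 MPa, ρ = 1210 kg/m³, cost = 3.307 $/kg
  candidate C: σ_y = 337.2 MPa, ρ = 1900 kg/m³, cost = 4.189 $/kg
  candidate W: σ_y = 54.60 MPa, ρ = 1121 kg/m³, cost = 2.600 $/kg
  candidate U: M = 74.9 kN·m per $
  candidate C: M = 42.4 kN·m per $
  candidate H: M = 21.8 kN·m per $
  candidate W: M = 18.7 kN·m per $
  candidate V: M = 16.6 kN·m per $
  candidate Z: M = 1.90 kN·m per $
The maximum is for candidate U.

candidate U, M = 74.9 kN·m per $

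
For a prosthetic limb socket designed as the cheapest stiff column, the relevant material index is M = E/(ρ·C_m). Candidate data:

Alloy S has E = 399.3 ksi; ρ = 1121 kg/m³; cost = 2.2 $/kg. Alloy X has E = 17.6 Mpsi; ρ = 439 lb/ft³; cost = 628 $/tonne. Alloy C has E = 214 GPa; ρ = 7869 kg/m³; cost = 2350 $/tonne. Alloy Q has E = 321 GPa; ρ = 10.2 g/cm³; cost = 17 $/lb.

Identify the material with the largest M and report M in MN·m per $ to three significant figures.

Normalizing units and computing the index:
  alloy S: E = 2.753 GPa, ρ = 1121 kg/m³, cost = 2.200 $/kg
  alloy X: E = 121.3 GPa, ρ = 7032 kg/m³, cost = 0.6280 $/kg
  alloy C: E = 214.0 GPa, ρ = 7869 kg/m³, cost = 2.350 $/kg
  alloy Q: E = 321.0 GPa, ρ = 10200 kg/m³, cost = 37.48 $/kg
  alloy X: M = 27.5 MN·m per $
  alloy C: M = 11.6 MN·m per $
  alloy S: M = 1.12 MN·m per $
  alloy Q: M = 0.840 MN·m per $
The maximum is for alloy X.

alloy X, M = 27.5 MN·m per $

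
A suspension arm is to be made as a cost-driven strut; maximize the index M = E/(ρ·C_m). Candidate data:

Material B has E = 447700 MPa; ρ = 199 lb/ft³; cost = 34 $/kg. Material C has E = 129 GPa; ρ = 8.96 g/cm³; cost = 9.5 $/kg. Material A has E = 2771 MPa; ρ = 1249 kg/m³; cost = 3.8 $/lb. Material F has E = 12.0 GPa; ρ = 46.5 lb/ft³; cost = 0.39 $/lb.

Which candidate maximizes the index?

After converting to SI:
  material B: E = 447.7 GPa, ρ = 3188 kg/m³, cost = 34.00 $/kg
  material C: E = 129.0 GPa, ρ = 8960 kg/m³, cost = 9.500 $/kg
  material A: E = 2.771 GPa, ρ = 1249 kg/m³, cost = 8.377 $/kg
  material F: E = 12.00 GPa, ρ = 744.9 kg/m³, cost = 0.8598 $/kg
  material F: M = 18.7 MN·m per $
  material B: M = 4.13 MN·m per $
  material C: M = 1.52 MN·m per $
  material A: M = 0.265 MN·m per $
The maximum is for material F.

material F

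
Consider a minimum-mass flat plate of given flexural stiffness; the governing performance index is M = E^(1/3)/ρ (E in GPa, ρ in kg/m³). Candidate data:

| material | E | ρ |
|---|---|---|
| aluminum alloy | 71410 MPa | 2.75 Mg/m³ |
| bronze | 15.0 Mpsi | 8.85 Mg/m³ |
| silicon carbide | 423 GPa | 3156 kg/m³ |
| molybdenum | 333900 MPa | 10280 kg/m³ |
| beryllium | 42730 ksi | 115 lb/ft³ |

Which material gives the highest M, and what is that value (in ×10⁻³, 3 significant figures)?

beryllium, M = 3.61×10⁻³

Normalizing units and computing the index:
  aluminum alloy: E = 71.41 GPa, ρ = 2750 kg/m³
  bronze: E = 103.4 GPa, ρ = 8850 kg/m³
  silicon carbide: E = 423.0 GPa, ρ = 3156 kg/m³
  molybdenum: E = 333.9 GPa, ρ = 10280 kg/m³
  beryllium: E = 294.6 GPa, ρ = 1842 kg/m³
  beryllium: M = 3.61×10⁻³
  silicon carbide: M = 2.38×10⁻³
  aluminum alloy: M = 1.51×10⁻³
  molybdenum: M = 0.675×10⁻³
  bronze: M = 0.530×10⁻³
Beryllium has the largest M.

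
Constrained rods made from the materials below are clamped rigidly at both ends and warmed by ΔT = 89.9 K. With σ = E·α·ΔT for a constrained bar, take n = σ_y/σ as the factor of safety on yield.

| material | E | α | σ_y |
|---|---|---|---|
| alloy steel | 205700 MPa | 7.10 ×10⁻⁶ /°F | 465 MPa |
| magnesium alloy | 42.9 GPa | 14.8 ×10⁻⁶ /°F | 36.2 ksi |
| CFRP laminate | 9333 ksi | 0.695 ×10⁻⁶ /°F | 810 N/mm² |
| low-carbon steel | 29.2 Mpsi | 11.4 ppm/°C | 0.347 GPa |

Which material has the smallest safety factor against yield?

With everything in SI (GPa, ×10⁻⁶/K, MPa):
  alloy steel: E = 205.7, α = 12.8, σ_y = 465.0 → σ = 236 MPa, n = 1.97
  magnesium alloy: E = 42.90, α = 26.6, σ_y = 249.6 → σ = 103 MPa, n = 2.43
  CFRP laminate: E = 64.35, α = 1.25, σ_y = 810.0 → σ = 7.24 MPa, n = 112
  low-carbon steel: E = 201.3, α = 11.4, σ_y = 347.0 → σ = 206 MPa, n = 1.68
The minimum is low-carbon steel at n = 1.68.

low-carbon steel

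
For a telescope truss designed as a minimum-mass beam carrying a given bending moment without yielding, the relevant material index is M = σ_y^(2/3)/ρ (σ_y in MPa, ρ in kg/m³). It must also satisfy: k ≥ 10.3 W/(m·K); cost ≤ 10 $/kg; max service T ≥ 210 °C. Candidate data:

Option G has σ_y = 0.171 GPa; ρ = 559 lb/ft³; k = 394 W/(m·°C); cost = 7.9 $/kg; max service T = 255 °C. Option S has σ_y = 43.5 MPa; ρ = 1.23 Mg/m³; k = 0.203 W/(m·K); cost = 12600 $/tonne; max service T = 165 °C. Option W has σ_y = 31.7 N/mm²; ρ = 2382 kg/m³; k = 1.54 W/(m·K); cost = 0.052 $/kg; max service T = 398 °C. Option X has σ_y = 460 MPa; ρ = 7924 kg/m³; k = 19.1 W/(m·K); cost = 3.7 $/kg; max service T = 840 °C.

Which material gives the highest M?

option X

Screen on constraints: k ≥ 10.3 W/(m·K); cost ≤ 10 $/kg; max service T ≥ 210 °C. Survivors: option G, option X.
In SI units:
  option G: σ_y = 171.0 MPa, ρ = 8954 kg/m³
  option X: σ_y = 460.0 MPa, ρ = 7924 kg/m³
  option X: M = 7.52×10⁻³
  option G: M = 3.44×10⁻³
Highest index: option X.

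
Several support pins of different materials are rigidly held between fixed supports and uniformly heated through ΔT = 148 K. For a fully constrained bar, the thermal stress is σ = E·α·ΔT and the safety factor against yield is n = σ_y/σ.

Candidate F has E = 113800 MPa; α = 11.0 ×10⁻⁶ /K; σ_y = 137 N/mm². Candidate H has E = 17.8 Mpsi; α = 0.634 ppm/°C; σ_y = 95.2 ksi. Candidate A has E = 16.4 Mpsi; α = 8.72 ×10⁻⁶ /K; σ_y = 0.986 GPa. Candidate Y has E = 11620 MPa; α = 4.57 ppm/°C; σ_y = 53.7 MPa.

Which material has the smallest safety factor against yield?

With everything in SI (GPa, ×10⁻⁶/K, MPa):
  candidate F: E = 113.8, α = 11.0, σ_y = 137.0 → σ = 185 MPa, n = 0.739
  candidate H: E = 122.7, α = 0.634, σ_y = 656.4 → σ = 11.5 MPa, n = 57.0
  candidate A: E = 113.1, α = 8.72, σ_y = 986.0 → σ = 146 MPa, n = 6.76
  candidate Y: E = 11.62, α = 4.57, σ_y = 53.70 → σ = 7.86 MPa, n = 6.83
Smallest n: candidate F with n = 0.739.

candidate F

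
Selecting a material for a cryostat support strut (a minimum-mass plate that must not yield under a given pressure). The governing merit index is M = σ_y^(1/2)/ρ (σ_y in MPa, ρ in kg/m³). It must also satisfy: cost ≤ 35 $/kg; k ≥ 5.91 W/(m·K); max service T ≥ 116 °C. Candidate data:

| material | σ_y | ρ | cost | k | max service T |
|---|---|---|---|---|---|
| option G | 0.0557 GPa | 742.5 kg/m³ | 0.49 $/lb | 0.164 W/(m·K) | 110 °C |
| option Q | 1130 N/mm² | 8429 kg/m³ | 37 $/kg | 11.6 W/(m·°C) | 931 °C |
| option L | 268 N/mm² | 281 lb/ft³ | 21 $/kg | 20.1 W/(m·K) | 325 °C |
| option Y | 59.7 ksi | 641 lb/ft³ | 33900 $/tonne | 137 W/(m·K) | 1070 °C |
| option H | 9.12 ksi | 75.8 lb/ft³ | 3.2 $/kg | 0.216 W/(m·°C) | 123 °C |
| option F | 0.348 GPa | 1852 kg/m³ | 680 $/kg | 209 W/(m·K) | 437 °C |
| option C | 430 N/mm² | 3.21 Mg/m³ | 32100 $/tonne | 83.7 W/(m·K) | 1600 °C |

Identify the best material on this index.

Screen on constraints: cost ≤ 35 $/kg; k ≥ 5.91 W/(m·K); max service T ≥ 116 °C. Survivors: option L, option Y, option C.
Normalizing units and computing the index:
  option L: σ_y = 268.0 MPa, ρ = 4501 kg/m³
  option Y: σ_y = 411.6 MPa, ρ = 10270 kg/m³
  option C: σ_y = 430.0 MPa, ρ = 3210 kg/m³
  option C: M = 6.46×10⁻³
  option L: M = 3.64×10⁻³
  option Y: M = 1.98×10⁻³
Option C has the largest M.

option C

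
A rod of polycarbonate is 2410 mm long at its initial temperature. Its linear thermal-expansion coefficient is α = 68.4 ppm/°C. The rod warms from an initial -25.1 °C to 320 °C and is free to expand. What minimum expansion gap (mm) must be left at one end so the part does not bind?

ΔT = 320 − (-25.1) = 345.1 K.
ΔL = α·L₀·ΔT = 68.4×10⁻⁶ × 2410 mm × 345.1 K = 56.9 mm.

56.9 mm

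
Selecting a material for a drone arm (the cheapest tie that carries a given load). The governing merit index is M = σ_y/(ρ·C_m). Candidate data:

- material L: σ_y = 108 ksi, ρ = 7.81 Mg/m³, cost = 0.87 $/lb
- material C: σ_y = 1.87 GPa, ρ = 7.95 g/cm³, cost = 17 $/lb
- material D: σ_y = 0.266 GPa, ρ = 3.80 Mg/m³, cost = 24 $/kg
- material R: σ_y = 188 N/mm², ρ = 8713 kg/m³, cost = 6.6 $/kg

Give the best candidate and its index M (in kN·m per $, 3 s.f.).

Putting every candidate on a common basis:
  material L: σ_y = 744.6 MPa, ρ = 7810 kg/m³, cost = 1.918 $/kg
  material C: σ_y = 1870 MPa, ρ = 7950 kg/m³, cost = 37.48 $/kg
  material D: σ_y = 266.0 MPa, ρ = 3800 kg/m³, cost = 24.00 $/kg
  material R: σ_y = 188.0 MPa, ρ = 8713 kg/m³, cost = 6.600 $/kg
  material L: M = 49.7 kN·m per $
  material C: M = 6.28 kN·m per $
  material R: M = 3.27 kN·m per $
  material D: M = 2.92 kN·m per $
Material L ranks first.

material L, M = 49.7 kN·m per $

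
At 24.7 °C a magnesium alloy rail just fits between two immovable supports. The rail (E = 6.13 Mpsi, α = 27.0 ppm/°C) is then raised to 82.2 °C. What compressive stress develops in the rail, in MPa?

E = 6.13 Mpsi = 42.26 GPa.
ΔT = 57.50 K. Constrained thermal stress σ = E·α·ΔT = 42.26×10³ MPa × 27.0×10⁻⁶ × 57.50 = 65.6 MPa (compressive).

65.6 MPa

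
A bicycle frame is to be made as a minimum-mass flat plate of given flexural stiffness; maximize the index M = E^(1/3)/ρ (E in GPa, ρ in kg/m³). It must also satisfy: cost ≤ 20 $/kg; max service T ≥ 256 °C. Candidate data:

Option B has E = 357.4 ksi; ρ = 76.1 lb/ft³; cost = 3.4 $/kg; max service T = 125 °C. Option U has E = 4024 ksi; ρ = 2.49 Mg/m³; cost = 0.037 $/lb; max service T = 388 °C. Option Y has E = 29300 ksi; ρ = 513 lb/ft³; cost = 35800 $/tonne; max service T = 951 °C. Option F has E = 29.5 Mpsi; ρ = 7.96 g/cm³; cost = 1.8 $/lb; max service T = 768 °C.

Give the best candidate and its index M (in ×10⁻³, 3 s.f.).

option U, M = 1.22×10⁻³

Screen on constraints: cost ≤ 20 $/kg; max service T ≥ 256 °C. Survivors: option U, option F.
Putting every candidate on a common basis:
  option U: E = 27.74 GPa, ρ = 2490 kg/m³
  option F: E = 203.4 GPa, ρ = 7960 kg/m³
  option U: M = 1.22×10⁻³
  option F: M = 0.739×10⁻³
Highest index: option U.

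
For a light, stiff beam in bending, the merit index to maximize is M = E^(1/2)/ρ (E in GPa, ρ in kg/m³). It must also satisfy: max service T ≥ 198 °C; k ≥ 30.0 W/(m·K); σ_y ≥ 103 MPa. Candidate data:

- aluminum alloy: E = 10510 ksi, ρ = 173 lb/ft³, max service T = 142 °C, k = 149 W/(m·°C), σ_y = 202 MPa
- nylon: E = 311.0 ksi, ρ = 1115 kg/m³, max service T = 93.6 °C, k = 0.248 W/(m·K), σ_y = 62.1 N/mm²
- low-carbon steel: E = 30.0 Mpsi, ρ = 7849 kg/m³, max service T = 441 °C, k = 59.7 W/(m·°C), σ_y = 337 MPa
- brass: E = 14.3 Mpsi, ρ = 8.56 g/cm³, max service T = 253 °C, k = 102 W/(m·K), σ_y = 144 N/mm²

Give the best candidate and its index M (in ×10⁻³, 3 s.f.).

low-carbon steel, M = 1.83×10⁻³

Screen on constraints: max service T ≥ 198 °C; k ≥ 30.0 W/(m·K); σ_y ≥ 103 MPa. Survivors: low-carbon steel, brass.
Putting every candidate on a common basis:
  low-carbon steel: E = 206.8 GPa, ρ = 7849 kg/m³
  brass: E = 98.60 GPa, ρ = 8560 kg/m³
  low-carbon steel: M = 1.83×10⁻³
  brass: M = 1.16×10⁻³
Low-carbon steel has the largest M.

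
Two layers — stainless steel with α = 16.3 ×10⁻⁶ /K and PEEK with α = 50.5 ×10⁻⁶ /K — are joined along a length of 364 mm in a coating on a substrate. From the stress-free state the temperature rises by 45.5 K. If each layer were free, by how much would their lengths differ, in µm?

Δα = |16.3 − 50.5|×10⁻⁶/K = 34.2×10⁻⁶/K.
ΔL_mismatch = Δα·L·ΔT = 34.2×10⁻⁶ × 364.0 mm × 45.5 K = 566 µm.

566 µm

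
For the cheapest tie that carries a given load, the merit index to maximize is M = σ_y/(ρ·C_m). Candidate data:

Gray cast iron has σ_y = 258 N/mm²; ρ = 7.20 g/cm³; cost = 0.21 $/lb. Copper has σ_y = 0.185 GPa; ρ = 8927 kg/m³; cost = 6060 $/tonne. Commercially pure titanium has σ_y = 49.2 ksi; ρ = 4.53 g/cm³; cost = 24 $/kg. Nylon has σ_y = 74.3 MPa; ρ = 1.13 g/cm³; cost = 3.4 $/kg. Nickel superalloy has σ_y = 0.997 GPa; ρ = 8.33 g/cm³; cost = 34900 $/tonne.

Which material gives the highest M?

gray cast iron

In SI units:
  gray cast iron: σ_y = 258.0 MPa, ρ = 7200 kg/m³, cost = 0.4630 $/kg
  copper: σ_y = 185.0 MPa, ρ = 8927 kg/m³, cost = 6.060 $/kg
  commercially pure titanium: σ_y = 339.2 MPa, ρ = 4530 kg/m³, cost = 24.00 $/kg
  nylon: σ_y = 74.30 MPa, ρ = 1130 kg/m³, cost = 3.400 $/kg
  nickel superalloy: σ_y = 997.0 MPa, ρ = 8330 kg/m³, cost = 34.90 $/kg
  gray cast iron: M = 77.4 kN·m per $
  nylon: M = 19.3 kN·m per $
  nickel superalloy: M = 3.43 kN·m per $
  copper: M = 3.42 kN·m per $
  commercially pure titanium: M = 3.12 kN·m per $
Highest index: gray cast iron.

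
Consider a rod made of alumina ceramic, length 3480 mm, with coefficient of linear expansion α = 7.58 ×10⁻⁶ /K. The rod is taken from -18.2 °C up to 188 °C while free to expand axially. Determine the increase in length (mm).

5.44 mm

ΔT = 188 − (-18.2) = 206.2 K.
ΔL = α·L₀·ΔT = 7.58×10⁻⁶ × 3480 mm × 206.2 K = 5.44 mm.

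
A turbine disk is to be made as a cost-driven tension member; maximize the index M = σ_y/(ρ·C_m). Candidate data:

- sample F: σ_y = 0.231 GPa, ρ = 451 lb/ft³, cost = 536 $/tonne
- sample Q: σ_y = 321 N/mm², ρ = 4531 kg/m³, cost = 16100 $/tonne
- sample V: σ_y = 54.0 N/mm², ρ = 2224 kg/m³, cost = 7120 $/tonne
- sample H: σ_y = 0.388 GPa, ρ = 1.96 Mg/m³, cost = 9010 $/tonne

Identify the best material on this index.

sample F

Normalizing units and computing the index:
  sample F: σ_y = 231.0 MPa, ρ = 7224 kg/m³, cost = 0.5360 $/kg
  sample Q: σ_y = 321.0 MPa, ρ = 4531 kg/m³, cost = 16.10 $/kg
  sample V: σ_y = 54.00 MPa, ρ = 2224 kg/m³, cost = 7.120 $/kg
  sample H: σ_y = 388.0 MPa, ρ = 1960 kg/m³, cost = 9.010 $/kg
  sample F: M = 59.7 kN·m per $
  sample H: M = 22.0 kN·m per $
  sample Q: M = 4.40 kN·m per $
  sample V: M = 3.41 kN·m per $
Sample F ranks first.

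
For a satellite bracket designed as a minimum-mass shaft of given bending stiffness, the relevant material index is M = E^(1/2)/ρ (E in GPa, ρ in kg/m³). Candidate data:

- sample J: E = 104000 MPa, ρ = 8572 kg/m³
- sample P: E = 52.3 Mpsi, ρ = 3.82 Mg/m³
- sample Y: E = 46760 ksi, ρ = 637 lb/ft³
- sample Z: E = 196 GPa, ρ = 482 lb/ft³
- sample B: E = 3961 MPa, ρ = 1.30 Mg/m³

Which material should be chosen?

sample P

After converting to SI:
  sample J: E = 104.0 GPa, ρ = 8572 kg/m³
  sample P: E = 360.6 GPa, ρ = 3820 kg/m³
  sample Y: E = 322.4 GPa, ρ = 10200 kg/m³
  sample Z: E = 196.0 GPa, ρ = 7721 kg/m³
  sample B: E = 3.961 GPa, ρ = 1300 kg/m³
  sample P: M = 4.97×10⁻³
  sample Z: M = 1.81×10⁻³
  sample Y: M = 1.76×10⁻³
  sample B: M = 1.53×10⁻³
  sample J: M = 1.19×10⁻³
The maximum is for sample P.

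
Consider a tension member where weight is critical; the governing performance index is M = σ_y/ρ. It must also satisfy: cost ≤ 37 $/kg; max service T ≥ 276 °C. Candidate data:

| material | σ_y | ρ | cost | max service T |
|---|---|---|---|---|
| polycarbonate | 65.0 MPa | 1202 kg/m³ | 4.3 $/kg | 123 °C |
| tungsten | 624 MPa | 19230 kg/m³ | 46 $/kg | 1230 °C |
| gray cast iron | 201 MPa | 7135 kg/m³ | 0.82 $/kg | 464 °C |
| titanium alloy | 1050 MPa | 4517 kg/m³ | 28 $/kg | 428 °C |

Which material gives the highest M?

Screen on constraints: cost ≤ 37 $/kg; max service T ≥ 276 °C. Survivors: gray cast iron, titanium alloy.
Computing M directly (units already consistent):
  titanium alloy: M = 232 kN·m/kg
  gray cast iron: M = 28.2 kN·m/kg
The maximum is for titanium alloy.

titanium alloy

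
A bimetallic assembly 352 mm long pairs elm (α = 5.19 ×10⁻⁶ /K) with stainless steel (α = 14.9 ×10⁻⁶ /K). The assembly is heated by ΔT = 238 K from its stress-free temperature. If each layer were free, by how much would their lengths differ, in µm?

Δα = |5.19 − 14.9|×10⁻⁶/K = 9.71×10⁻⁶/K.
ΔL_mismatch = Δα·L·ΔT = 9.71×10⁻⁶ × 352.0 mm × 238.0 K = 813 µm.

813 µm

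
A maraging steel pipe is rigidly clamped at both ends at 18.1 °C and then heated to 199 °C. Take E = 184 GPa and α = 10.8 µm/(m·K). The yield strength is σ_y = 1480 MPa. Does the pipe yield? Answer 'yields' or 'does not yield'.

ΔT = 180.9 K. Constrained thermal stress σ = E·α·ΔT = 184.0×10³ MPa × 10.8×10⁻⁶ × 180.9 = 359 MPa (compressive).
Compare to σ_y = 1480 MPa: σ < σ_y, so it does not yield.

does not yield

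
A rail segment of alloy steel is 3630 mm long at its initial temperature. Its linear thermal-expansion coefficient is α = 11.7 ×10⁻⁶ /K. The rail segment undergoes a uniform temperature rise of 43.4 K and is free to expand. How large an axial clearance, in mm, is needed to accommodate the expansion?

ΔL = α·L₀·ΔT = 11.7×10⁻⁶ × 3630 mm × 43.40 K = 1.84 mm.

1.84 mm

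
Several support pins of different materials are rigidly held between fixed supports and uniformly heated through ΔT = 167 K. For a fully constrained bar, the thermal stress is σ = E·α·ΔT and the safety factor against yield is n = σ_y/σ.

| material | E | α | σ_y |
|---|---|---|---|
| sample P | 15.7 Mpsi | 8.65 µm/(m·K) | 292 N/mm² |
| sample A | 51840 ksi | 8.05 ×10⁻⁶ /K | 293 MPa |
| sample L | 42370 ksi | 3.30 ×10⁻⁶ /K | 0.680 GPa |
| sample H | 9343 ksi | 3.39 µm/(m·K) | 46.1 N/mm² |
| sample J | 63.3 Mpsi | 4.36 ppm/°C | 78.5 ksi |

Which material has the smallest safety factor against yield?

sample A

With everything in SI (GPa, ×10⁻⁶/K, MPa):
  sample P: E = 108.2, α = 8.65, σ_y = 292.0 → σ = 156 MPa, n = 1.87
  sample A: E = 357.4, α = 8.05, σ_y = 293.0 → σ = 481 MPa, n = 0.610
  sample L: E = 292.1, α = 3.30, σ_y = 680.0 → σ = 161 MPa, n = 4.22
  sample H: E = 64.42, α = 3.39, σ_y = 46.10 → σ = 36.5 MPa, n = 1.26
  sample J: E = 436.4, α = 4.36, σ_y = 541.2 → σ = 318 MPa, n = 1.70
Sample A has the lowest safety factor, n = 0.610.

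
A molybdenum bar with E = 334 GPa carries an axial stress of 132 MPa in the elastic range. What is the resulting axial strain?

3.95×10⁻⁴

ε = σ/E = 132 / 334000 = 3.95×10⁻⁴.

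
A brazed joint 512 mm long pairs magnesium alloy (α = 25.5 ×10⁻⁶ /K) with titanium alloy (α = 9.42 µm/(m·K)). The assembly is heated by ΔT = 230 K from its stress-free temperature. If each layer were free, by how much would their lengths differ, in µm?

Δα = |25.5 − 9.42|×10⁻⁶/K = 16.1×10⁻⁶/K.
ΔL_mismatch = Δα·L·ΔT = 16.1×10⁻⁶ × 512.0 mm × 230.0 K = 1890 µm.

1890 µm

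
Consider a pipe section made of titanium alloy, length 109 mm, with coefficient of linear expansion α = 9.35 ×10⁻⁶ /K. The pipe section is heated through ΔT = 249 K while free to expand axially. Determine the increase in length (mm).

0.254 mm

ΔL = α·L₀·ΔT = 9.35×10⁻⁶ × 109 mm × 249.0 K = 0.254 mm.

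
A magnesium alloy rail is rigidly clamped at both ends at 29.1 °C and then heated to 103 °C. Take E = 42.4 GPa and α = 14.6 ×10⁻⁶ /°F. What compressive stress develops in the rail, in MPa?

82.3 MPa

α = 14.6×10⁻⁶/°F × 9/5 = 26.3×10⁻⁶/K.
ΔT = 73.90 K. Constrained thermal stress σ = E·α·ΔT = 42.40×10³ MPa × 26.3×10⁻⁶ × 73.90 = 82.3 MPa (compressive).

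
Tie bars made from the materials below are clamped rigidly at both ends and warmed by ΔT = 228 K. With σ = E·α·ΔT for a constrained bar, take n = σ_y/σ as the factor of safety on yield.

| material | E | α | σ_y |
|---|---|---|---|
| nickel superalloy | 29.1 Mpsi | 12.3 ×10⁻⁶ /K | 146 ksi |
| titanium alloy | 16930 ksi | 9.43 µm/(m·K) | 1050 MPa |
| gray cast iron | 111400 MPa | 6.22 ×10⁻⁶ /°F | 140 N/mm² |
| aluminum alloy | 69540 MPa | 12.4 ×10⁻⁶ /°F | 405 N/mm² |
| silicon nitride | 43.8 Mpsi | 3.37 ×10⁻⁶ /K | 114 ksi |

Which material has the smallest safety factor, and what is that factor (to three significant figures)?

In consistent units (E in GPa, α in ×10⁻⁶/K, σ_y in MPa):
  nickel superalloy: E = 200.6, α = 12.3, σ_y = 1007 → σ = 563 MPa, n = 1.79
  titanium alloy: E = 116.7, α = 9.43, σ_y = 1050 → σ = 251 MPa, n = 4.18
  gray cast iron: E = 111.4, α = 11.2, σ_y = 140.0 → σ = 284 MPa, n = 0.492
  aluminum alloy: E = 69.54, α = 22.3, σ_y = 405.0 → σ = 354 MPa, n = 1.14
  silicon nitride: E = 302.0, α = 3.37, σ_y = 786.0 → σ = 232 MPa, n = 3.39
Gray cast iron has the lowest safety factor, n = 0.492.

gray cast iron, n = 0.492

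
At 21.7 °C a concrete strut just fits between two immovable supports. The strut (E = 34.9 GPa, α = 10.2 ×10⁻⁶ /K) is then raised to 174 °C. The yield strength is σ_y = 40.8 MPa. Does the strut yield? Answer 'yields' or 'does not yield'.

yields

ΔT = 152.3 K. Constrained thermal stress σ = E·α·ΔT = 34.90×10³ MPa × 10.2×10⁻⁶ × 152.3 = 54.2 MPa (compressive).
Compare to σ_y = 40.8 MPa: σ ≥ σ_y, so it yields.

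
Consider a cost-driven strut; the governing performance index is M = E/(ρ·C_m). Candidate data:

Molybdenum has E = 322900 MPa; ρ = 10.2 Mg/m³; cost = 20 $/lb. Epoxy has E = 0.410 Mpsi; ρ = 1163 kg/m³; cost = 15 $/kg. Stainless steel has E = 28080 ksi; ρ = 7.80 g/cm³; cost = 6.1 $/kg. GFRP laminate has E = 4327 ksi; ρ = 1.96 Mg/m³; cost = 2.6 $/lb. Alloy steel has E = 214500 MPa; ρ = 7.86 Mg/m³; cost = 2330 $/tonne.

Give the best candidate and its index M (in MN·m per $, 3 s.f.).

Convert each candidate to consistent units, then evaluate M:
  molybdenum: E = 322.9 GPa, ρ = 10200 kg/m³, cost = 44.09 $/kg
  epoxy: E = 2.827 GPa, ρ = 1163 kg/m³, cost = 15.00 $/kg
  stainless steel: E = 193.6 GPa, ρ = 7800 kg/m³, cost = 6.100 $/kg
  GFRP laminate: E = 29.83 GPa, ρ = 1960 kg/m³, cost = 5.732 $/kg
  alloy steel: E = 214.5 GPa, ρ = 7860 kg/m³, cost = 2.330 $/kg
  alloy steel: M = 11.7 MN·m per $
  stainless steel: M = 4.07 MN·m per $
  GFRP laminate: M = 2.66 MN·m per $
  molybdenum: M = 0.718 MN·m per $
  epoxy: M = 0.162 MN·m per $
Alloy steel has the largest M.

alloy steel, M = 11.7 MN·m per $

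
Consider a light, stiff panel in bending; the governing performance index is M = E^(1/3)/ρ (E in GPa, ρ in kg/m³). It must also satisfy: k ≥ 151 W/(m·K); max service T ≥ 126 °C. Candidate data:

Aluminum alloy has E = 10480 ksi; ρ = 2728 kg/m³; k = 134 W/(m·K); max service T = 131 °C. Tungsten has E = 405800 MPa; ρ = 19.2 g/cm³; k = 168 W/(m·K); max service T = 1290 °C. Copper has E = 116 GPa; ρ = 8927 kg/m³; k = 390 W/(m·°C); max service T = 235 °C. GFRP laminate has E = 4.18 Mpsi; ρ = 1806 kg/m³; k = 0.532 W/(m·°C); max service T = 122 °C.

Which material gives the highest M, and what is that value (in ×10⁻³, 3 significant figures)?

Screen on constraints: k ≥ 151 W/(m·K); max service T ≥ 126 °C. Survivors: tungsten, copper.
Convert each candidate to consistent units, then evaluate M:
  tungsten: E = 405.8 GPa, ρ = 19200 kg/m³
  copper: E = 116.0 GPa, ρ = 8927 kg/m³
  copper: M = 0.546×10⁻³
  tungsten: M = 0.386×10⁻³
Copper has the largest M.

copper, M = 0.546×10⁻³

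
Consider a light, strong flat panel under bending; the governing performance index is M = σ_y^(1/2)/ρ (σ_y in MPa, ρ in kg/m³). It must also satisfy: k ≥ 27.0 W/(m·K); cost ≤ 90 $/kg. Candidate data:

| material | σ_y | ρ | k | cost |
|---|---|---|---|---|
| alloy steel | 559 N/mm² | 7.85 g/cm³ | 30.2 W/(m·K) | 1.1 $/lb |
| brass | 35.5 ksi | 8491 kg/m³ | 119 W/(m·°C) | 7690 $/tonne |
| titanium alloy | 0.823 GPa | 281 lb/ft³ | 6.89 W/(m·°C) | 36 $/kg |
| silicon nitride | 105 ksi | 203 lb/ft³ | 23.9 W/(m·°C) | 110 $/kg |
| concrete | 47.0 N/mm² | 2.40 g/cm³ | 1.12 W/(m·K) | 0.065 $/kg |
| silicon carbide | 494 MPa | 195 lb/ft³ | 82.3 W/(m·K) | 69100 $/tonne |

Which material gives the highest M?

silicon carbide

Screen on constraints: k ≥ 27.0 W/(m·K); cost ≤ 90 $/kg. Survivors: alloy steel, brass, silicon carbide.
After converting to SI:
  alloy steel: σ_y = 559.0 MPa, ρ = 7850 kg/m³
  brass: σ_y = 244.8 MPa, ρ = 8491 kg/m³
  silicon carbide: σ_y = 494.0 MPa, ρ = 3124 kg/m³
  silicon carbide: M = 7.12×10⁻³
  alloy steel: M = 3.01×10⁻³
  brass: M = 1.84×10⁻³
Silicon carbide has the largest M.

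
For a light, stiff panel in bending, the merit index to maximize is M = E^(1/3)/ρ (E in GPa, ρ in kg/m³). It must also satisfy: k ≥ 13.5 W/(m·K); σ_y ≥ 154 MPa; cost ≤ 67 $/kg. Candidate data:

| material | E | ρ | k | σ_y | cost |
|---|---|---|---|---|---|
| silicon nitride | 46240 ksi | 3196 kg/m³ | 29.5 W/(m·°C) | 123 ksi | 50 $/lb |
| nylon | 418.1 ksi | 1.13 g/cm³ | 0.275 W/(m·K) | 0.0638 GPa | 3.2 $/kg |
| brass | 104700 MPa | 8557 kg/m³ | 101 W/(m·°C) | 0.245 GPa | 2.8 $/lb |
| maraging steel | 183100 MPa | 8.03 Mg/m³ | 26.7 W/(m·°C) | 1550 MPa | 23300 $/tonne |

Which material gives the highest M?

maraging steel

Screen on constraints: k ≥ 13.5 W/(m·K); σ_y ≥ 154 MPa; cost ≤ 67 $/kg. Survivors: brass, maraging steel.
Normalizing units and computing the index:
  brass: E = 104.7 GPa, ρ = 8557 kg/m³
  maraging steel: E = 183.1 GPa, ρ = 8030 kg/m³
  maraging steel: M = 0.707×10⁻³
  brass: M = 0.551×10⁻³
The maximum is for maraging steel.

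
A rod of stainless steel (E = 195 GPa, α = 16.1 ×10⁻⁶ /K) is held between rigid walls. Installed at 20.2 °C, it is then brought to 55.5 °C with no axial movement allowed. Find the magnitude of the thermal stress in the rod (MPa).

111 MPa

ΔT = 35.30 K. Constrained thermal stress σ = E·α·ΔT = 195.0×10³ MPa × 16.1×10⁻⁶ × 35.30 = 111 MPa (compressive).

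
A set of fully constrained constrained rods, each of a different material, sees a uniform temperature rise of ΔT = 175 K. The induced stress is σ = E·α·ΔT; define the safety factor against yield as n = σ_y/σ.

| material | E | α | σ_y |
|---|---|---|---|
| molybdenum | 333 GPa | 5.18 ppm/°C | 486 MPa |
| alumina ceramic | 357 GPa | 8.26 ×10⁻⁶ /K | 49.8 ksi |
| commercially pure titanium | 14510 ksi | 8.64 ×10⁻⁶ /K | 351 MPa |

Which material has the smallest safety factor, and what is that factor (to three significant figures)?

alumina ceramic, n = 0.665

In consistent units (E in GPa, α in ×10⁻⁶/K, σ_y in MPa):
  molybdenum: E = 333.0, α = 5.18, σ_y = 486.0 → σ = 302 MPa, n = 1.61
  alumina ceramic: E = 357.0, α = 8.26, σ_y = 343.4 → σ = 516 MPa, n = 0.665
  commercially pure titanium: E = 100.0, α = 8.64, σ_y = 351.0 → σ = 151 MPa, n = 2.32
The minimum is alumina ceramic at n = 0.665.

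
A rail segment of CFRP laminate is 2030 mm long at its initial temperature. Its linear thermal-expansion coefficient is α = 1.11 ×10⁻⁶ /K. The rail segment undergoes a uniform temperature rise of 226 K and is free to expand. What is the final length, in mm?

ΔL = α·L₀·ΔT = 1.11×10⁻⁶ × 2030 mm × 226.0 K = 0.509 mm.
L = L₀ + ΔL = 2030 + 0.509 = 2030.5 mm.

2030.5 mm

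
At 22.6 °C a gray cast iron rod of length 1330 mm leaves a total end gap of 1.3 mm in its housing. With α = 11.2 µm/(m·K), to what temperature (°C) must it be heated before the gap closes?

α·L₀·ΔT = 1.3 mm ⇒ ΔT = 1.3 / (11.2×10⁻⁶ × 1330.0) = 87.27 K.
T = 22.6 + 87.27 = 109.9 °C.

110 °C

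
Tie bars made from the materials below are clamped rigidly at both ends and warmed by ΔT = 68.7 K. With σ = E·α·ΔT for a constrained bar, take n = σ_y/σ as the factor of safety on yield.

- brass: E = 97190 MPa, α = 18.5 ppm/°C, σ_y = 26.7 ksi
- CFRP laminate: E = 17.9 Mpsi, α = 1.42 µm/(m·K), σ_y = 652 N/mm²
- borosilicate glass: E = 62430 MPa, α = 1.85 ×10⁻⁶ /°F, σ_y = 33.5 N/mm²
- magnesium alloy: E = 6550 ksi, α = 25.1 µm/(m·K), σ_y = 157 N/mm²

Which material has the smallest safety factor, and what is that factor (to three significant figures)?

brass, n = 1.49

In consistent units (E in GPa, α in ×10⁻⁶/K, σ_y in MPa):
  brass: E = 97.19, α = 18.5, σ_y = 184.1 → σ = 124 MPa, n = 1.49
  CFRP laminate: E = 123.4, α = 1.42, σ_y = 652.0 → σ = 12.0 MPa, n = 54.2
  borosilicate glass: E = 62.43, α = 3.33, σ_y = 33.50 → σ = 14.3 MPa, n = 2.35
  magnesium alloy: E = 45.16, α = 25.1, σ_y = 157.0 → σ = 77.9 MPa, n = 2.02
Smallest n: brass with n = 1.49.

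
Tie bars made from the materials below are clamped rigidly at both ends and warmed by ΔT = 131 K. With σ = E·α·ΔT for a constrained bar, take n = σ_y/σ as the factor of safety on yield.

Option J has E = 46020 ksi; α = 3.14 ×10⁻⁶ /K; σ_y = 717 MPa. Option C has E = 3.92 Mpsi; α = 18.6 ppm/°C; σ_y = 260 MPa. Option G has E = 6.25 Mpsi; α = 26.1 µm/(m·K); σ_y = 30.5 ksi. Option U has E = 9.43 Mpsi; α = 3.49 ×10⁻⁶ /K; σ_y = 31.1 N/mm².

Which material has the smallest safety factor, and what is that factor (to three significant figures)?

Converting E to GPa, α to ×10⁻⁶/K, σ_y to MPa, then σ and n for each:
  option J: E = 317.3, α = 3.14, σ_y = 717.0 → σ = 131 MPa, n = 5.49
  option C: E = 27.03, α = 18.6, σ_y = 260.0 → σ = 65.9 MPa, n = 3.95
  option G: E = 43.09, α = 26.1, σ_y = 210.3 → σ = 147 MPa, n = 1.43
  option U: E = 65.02, α = 3.49, σ_y = 31.10 → σ = 29.7 MPa, n = 1.05
Option U has the lowest safety factor, n = 1.05.

option U, n = 1.05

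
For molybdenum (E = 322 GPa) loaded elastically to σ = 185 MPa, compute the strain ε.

ε = σ/E = 185 / 322000 = 5.75×10⁻⁴.

5.75×10⁻⁴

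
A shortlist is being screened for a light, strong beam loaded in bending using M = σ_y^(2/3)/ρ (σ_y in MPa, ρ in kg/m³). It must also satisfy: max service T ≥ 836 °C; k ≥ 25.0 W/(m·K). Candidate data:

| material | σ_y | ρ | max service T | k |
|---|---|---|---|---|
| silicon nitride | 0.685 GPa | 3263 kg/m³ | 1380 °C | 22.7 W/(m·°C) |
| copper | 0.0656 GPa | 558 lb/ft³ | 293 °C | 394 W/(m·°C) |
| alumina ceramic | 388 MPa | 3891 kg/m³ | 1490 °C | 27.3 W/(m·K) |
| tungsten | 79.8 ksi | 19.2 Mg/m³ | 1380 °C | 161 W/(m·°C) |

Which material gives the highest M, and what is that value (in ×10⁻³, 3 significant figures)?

alumina ceramic, M = 13.7×10⁻³

Screen on constraints: max service T ≥ 836 °C; k ≥ 25.0 W/(m·K). Survivors: alumina ceramic, tungsten.
After converting to SI:
  alumina ceramic: σ_y = 388.0 MPa, ρ = 3891 kg/m³
  tungsten: σ_y = 550.2 MPa, ρ = 19200 kg/m³
  alumina ceramic: M = 13.7×10⁻³
  tungsten: M = 3.50×10⁻³
Alumina ceramic ranks first.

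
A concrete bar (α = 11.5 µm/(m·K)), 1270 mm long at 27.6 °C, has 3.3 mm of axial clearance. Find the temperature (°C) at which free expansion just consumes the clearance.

254 °C

α·L₀·ΔT = 3.3 mm ⇒ ΔT = 3.3 / (11.5×10⁻⁶ × 1270.0) = 226.0 K.
T = 27.6 + 226.0 = 253.6 °C.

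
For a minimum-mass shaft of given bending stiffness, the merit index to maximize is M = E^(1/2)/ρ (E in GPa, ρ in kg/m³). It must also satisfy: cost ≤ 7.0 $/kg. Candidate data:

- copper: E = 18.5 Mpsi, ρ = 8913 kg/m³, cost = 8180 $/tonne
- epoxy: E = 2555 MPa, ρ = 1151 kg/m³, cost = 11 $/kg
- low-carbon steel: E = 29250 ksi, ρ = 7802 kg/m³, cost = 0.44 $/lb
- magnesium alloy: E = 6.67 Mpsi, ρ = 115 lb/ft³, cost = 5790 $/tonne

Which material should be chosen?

magnesium alloy

Screen on constraints: cost ≤ 7.0 $/kg. Survivors: low-carbon steel, magnesium alloy.
In SI units:
  low-carbon steel: E = 201.7 GPa, ρ = 7802 kg/m³
  magnesium alloy: E = 45.99 GPa, ρ = 1842 kg/m³
  magnesium alloy: M = 3.68×10⁻³
  low-carbon steel: M = 1.82×10⁻³
Magnesium alloy has the largest M.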